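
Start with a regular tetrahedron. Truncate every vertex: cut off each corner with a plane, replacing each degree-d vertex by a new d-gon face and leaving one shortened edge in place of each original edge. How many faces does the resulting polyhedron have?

The base solid has V = 4, E = 6, F = 4.
Truncation replaces each original edge-end by a new vertex, so V′ = 2E = 12.
Each original edge survives, and each old vertex of degree d contributes d new edges; summing degrees gives Σd = 2E, so E′ = E + 2E = 3E = 18.
Each original face survives and each original vertex becomes one new face: F′ = F + V = 8.

8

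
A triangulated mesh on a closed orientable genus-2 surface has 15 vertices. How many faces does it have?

χ = 2 − 2·2 = -2, and every face is a triangle so 3F = 2E.
V − E + F = -2 with E = 3F/2 gives 15 − (3/2 − 1)·F = -2, so F = 34 and E = 51.

34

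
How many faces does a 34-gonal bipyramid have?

68

A bipyramid over an n-gon has 2n triangular faces and n + 2 vertices: V = 34 + 2 = 36, E = 3·34 = 102, F = 2·34 = 68.
Check: V − E + F = 36 − 102 + 68 = 2.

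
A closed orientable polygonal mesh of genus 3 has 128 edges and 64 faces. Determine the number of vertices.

For a closed orientable surface of genus 3, χ = 2 − 2·3 = -4.
V = -4 + E − F = -4 + 128 − 64 = 60.

60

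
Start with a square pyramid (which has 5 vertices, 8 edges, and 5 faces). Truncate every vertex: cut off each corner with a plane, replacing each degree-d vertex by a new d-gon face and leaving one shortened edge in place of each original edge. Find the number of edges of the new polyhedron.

24

Truncation replaces each original edge-end by a new vertex, so V′ = 2E = 16.
Each original edge survives, and each old vertex of degree d contributes d new edges; summing degrees gives Σd = 2E, so E′ = E + 2E = 3E = 24.
Each original face survives and each original vertex becomes one new face: F′ = F + V = 10.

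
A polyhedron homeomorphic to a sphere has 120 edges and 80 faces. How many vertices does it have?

Here V − E + F = 2.
V = 2 + E − F = 2 + 120 − 80 = 42.

42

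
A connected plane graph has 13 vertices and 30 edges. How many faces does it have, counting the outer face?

Euler's formula for a connected plane graph: V − E + F = 2, so F = 2 − 13 + 30 = 19.

19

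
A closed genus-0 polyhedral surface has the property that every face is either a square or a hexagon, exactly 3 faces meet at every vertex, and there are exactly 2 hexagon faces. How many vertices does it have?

Let x be the number of squares; then F = 2 + x.
Edge–face incidences: 2E = 6·2 + 4·x = 12 + 4x.
Every vertex has degree 3, so 3V = 2E.
Euler: V − E + F = 2 ⇒ (2E)/3 − E + (2 + x) = 2.
Multiply by 6: 2·(2E) − 3·(2E) + 6·(2 + x) = 12, i.e. 12 + 6x − (12 + 4x) = 12.
Collecting terms: 2x = 12, so x = 6.
Then 2E = 12 + 4·6 = 36, so E = 18, V = 2E/3 = 12, F = 2 + 6 = 8.

12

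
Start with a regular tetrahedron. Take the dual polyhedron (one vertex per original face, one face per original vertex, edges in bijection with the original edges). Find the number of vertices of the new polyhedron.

4

The base solid has V = 4, E = 6, F = 4.
The dual swaps V and F and preserves E: V′ = F = 4, E′ = E = 6, F′ = V = 4.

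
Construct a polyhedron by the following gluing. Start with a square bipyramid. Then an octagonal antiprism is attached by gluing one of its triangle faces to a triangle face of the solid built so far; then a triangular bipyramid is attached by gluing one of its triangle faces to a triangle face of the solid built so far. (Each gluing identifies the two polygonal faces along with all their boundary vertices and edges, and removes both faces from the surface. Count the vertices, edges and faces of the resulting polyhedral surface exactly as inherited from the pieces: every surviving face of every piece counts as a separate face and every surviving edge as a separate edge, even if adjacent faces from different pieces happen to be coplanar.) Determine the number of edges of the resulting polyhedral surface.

A square bipyramid: V=6, E=12, F=8.
Attach an octagonal antiprism (V=16, E=32, F=18) along a 3-gon: merge 3 vertices and 3 edges, delete both glued faces → V=19, E=41, F=24.
Attach a triangular bipyramid (V=5, E=9, F=6) along a 3-gon: merge 3 vertices and 3 edges, delete both glued faces → V=21, E=47, F=28.
Check: V − E + F = 21 − 47 + 28 = 2.

47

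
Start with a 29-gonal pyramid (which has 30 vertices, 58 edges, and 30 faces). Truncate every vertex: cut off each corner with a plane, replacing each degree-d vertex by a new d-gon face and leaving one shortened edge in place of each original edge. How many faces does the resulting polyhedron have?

60

Truncation replaces each original edge-end by a new vertex, so V′ = 2E = 116.
Each original edge survives, and each old vertex of degree d contributes d new edges; summing degrees gives Σd = 2E, so E′ = E + 2E = 3E = 174.
Each original face survives and each original vertex becomes one new face: F′ = F + V = 60.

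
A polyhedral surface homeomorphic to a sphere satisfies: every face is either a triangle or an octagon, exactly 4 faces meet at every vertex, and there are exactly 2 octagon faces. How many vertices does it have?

16

Let x be the number of triangles; then F = 2 + x.
Edge–face incidences: 2E = 8·2 + 3·x = 16 + 3x.
Every vertex has degree 4, so 4V = 2E.
Euler: V − E + F = 2 ⇒ (2E)/4 − E + (2 + x) = 2.
Multiply by 8: 2·(2E) − 4·(2E) + 8·(2 + x) = 16, i.e. 16 + 8x − 2·(16 + 3x) = 16.
Collecting terms: 2x − 16 = 16, so 2x = 32, so x = 16.
Then 2E = 16 + 3·16 = 64, so E = 32, V = 2E/4 = 16, F = 2 + 16 = 18.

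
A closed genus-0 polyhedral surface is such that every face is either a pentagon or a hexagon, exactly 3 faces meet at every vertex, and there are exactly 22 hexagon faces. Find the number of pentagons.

Let x be the number of pentagons; then F = 22 + x.
Edge–face incidences: 2E = 6·22 + 5·x = 132 + 5x.
Every vertex has degree 3, so 3V = 2E.
Euler: V − E + F = 2 ⇒ (2E)/3 − E + (22 + x) = 2.
Multiply by 6: 2·(2E) − 3·(2E) + 6·(22 + x) = 12, i.e. 132 + 6x − (132 + 5x) = 12.
Collecting terms: x = 12.
Then 2E = 132 + 5·12 = 192, so E = 96, V = 2E/3 = 64, F = 22 + 12 = 34.

12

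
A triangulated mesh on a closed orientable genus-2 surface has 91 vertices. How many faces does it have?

186

χ = 2 − 2·2 = -2, and every face is a triangle so 3F = 2E.
V − E + F = -2 with E = 3F/2 gives 91 − (3/2 − 1)·F = -2, so F = 186 and E = 279.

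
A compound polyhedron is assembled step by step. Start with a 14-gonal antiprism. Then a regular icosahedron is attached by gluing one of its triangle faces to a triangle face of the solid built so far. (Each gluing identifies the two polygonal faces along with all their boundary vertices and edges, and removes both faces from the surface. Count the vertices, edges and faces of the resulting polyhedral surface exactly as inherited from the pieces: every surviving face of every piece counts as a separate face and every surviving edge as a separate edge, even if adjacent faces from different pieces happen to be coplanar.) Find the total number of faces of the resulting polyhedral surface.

48

A 14-gonal antiprism: V=28, E=56, F=30.
Attach a regular icosahedron (V=12, E=30, F=20) along a 3-gon: merge 3 vertices and 3 edges, delete both glued faces → V=37, E=83, F=48.
Check: V − E + F = 37 − 83 + 48 = 2.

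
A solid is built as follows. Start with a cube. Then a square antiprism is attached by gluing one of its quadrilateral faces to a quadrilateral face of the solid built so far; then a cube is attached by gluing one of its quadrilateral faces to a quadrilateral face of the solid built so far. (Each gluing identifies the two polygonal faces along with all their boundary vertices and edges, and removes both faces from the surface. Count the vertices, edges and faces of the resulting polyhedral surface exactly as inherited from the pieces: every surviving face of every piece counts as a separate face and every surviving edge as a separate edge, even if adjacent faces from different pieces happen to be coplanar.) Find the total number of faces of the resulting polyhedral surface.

A cube: V=8, E=12, F=6.
Attach a square antiprism (V=8, E=16, F=10) along a 4-gon: merge 4 vertices and 4 edges, delete both glued faces → V=12, E=24, F=14.
Attach a cube (V=8, E=12, F=6) along a 4-gon: merge 4 vertices and 4 edges, delete both glued faces → V=16, E=32, F=18.
Check: V − E + F = 16 − 32 + 18 = 2.

18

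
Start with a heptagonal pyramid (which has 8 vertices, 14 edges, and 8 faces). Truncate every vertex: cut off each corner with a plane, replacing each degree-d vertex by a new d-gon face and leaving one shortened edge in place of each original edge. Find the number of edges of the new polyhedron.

Truncation replaces each original edge-end by a new vertex, so V′ = 2E = 28.
Each original edge survives, and each old vertex of degree d contributes d new edges; summing degrees gives Σd = 2E, so E′ = E + 2E = 3E = 42.
Each original face survives and each original vertex becomes one new face: F′ = F + V = 16.

42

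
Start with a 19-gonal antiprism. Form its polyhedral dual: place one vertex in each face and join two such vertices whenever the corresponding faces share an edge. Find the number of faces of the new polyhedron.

38

The base solid has V = 38, E = 76, F = 40.
The dual swaps V and F and preserves E: V′ = F = 40, E′ = E = 76, F′ = V = 38.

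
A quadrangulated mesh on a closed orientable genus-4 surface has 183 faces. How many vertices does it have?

χ = 2 − 2·4 = -6, and every face is a square so 4F = 2E.
E = 4·183/2 = 366. Then V = -6 + E − F = -6 + 366 − 183 = 177.

177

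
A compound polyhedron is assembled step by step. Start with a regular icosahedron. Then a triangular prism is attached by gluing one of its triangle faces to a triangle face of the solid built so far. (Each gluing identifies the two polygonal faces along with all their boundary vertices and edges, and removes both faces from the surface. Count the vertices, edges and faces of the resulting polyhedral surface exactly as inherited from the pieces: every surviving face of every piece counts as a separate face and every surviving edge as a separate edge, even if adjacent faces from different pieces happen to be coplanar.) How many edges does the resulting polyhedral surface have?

36

A regular icosahedron: V=12, E=30, F=20.
Attach a triangular prism (V=6, E=9, F=5) along a 3-gon: merge 3 vertices and 3 edges, delete both glued faces → V=15, E=36, F=23.
Check: V − E + F = 15 − 36 + 23 = 2.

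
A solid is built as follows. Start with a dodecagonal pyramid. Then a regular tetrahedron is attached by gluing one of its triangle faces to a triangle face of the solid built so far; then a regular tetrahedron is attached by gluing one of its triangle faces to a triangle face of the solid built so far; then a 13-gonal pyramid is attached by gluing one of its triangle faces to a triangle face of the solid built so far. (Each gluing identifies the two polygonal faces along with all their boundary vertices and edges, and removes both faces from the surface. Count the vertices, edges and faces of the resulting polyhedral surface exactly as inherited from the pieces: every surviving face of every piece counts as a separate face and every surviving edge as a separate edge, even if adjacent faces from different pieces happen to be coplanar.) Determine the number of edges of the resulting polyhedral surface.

53

A dodecagonal pyramid: V=13, E=24, F=13.
Attach a regular tetrahedron (V=4, E=6, F=4) along a 3-gon: merge 3 vertices and 3 edges, delete both glued faces → V=14, E=27, F=15.
Attach a regular tetrahedron (V=4, E=6, F=4) along a 3-gon: merge 3 vertices and 3 edges, delete both glued faces → V=15, E=30, F=17.
Attach a 13-gonal pyramid (V=14, E=26, F=14) along a 3-gon: merge 3 vertices and 3 edges, delete both glued faces → V=26, E=53, F=29.
Check: V − E + F = 26 − 53 + 29 = 2.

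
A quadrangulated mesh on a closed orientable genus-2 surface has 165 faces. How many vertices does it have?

163

χ = 2 − 2·2 = -2, and every face is a square so 4F = 2E.
E = 4·165/2 = 330. Then V = -2 + E − F = -2 + 330 − 165 = 163.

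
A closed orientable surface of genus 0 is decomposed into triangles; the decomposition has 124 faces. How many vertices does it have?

64

χ = 2 − 2·0 = 2, and every face is a triangle so 3F = 2E.
E = 3·124/2 = 186. Then V = 2 + E − F = 2 + 186 − 124 = 64.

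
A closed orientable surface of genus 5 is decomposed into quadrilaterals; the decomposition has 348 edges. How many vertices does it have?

χ = 2 − 2·5 = -8, and every face is a square so 4F = 2E.
F = 2E/4 = 174. Then V = -8 + E − F = -8 + 348 − 174 = 166.

166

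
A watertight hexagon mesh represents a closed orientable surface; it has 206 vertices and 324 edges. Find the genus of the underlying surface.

Every face is a hexagon and each edge borders two faces, so 6F = 2·324, giving F = 108.
χ = V − E + F = 206 − 324 + 108 = -10.
For a closed orientable surface χ = 2 − 2g, so g = (2 − (-10))/2 = 6.

6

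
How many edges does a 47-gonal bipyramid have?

141

A bipyramid over an n-gon has 2n triangular faces and n + 2 vertices: V = 47 + 2 = 49, E = 3·47 = 141, F = 2·47 = 94.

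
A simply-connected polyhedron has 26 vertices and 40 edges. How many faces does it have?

Here V − E + F = 2.
F = 2 − V + E = 2 − 26 + 40 = 16.

16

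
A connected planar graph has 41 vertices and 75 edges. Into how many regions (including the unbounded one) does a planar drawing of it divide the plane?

Euler's formula for a connected plane graph: V − E + F = 2, so F = 2 − 41 + 75 = 36.

36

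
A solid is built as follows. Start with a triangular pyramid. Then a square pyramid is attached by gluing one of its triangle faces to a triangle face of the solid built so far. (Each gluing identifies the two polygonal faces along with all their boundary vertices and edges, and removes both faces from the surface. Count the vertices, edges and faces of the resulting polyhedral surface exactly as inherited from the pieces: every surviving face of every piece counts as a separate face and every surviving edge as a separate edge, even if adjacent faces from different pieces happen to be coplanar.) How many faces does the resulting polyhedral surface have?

7

A triangular pyramid: V=4, E=6, F=4.
Attach a square pyramid (V=5, E=8, F=5) along a 3-gon: merge 3 vertices and 3 edges, delete both glued faces → V=6, E=11, F=7.
Check: V − E + F = 6 − 11 + 7 = 2.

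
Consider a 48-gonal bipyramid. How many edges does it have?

144

A bipyramid over an n-gon has 2n triangular faces and n + 2 vertices: V = 48 + 2 = 50, E = 3·48 = 144, F = 2·48 = 96.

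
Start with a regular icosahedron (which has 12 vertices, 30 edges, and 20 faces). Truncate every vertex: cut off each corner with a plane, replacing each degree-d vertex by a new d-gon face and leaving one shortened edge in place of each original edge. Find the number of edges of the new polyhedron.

90

Truncation replaces each original edge-end by a new vertex, so V′ = 2E = 60.
Each original edge survives, and each old vertex of degree d contributes d new edges; summing degrees gives Σd = 2E, so E′ = E + 2E = 3E = 90.
Each original face survives and each original vertex becomes one new face: F′ = F + V = 32.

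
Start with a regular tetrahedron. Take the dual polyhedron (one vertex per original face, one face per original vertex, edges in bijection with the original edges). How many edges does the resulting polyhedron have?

6

The base solid has V = 4, E = 6, F = 4.
The dual swaps V and F and preserves E: V′ = F = 4, E′ = E = 6, F′ = V = 4.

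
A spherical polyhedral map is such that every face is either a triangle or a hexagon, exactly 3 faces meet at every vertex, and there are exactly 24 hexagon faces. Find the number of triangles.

Let x be the number of triangles; then F = 24 + x.
Edge–face incidences: 2E = 6·24 + 3·x = 144 + 3x.
Every vertex has degree 3, so 3V = 2E.
Euler: V − E + F = 2 ⇒ (2E)/3 − E + (24 + x) = 2.
Multiply by 6: 2·(2E) − 3·(2E) + 6·(24 + x) = 12, i.e. 144 + 6x − (144 + 3x) = 12.
Collecting terms: 3x = 12, so x = 4.
Then 2E = 144 + 3·4 = 156, so E = 78, V = 2E/3 = 52, F = 24 + 4 = 28.

4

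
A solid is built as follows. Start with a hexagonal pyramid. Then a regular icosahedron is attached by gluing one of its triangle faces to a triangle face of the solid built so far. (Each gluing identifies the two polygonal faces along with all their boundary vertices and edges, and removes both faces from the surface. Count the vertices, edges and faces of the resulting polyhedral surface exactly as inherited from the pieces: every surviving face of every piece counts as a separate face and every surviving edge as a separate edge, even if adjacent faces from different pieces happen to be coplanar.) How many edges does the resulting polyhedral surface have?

A hexagonal pyramid: V=7, E=12, F=7.
Attach a regular icosahedron (V=12, E=30, F=20) along a 3-gon: merge 3 vertices and 3 edges, delete both glued faces → V=16, E=39, F=25.
Check: V − E + F = 16 − 39 + 25 = 2.

39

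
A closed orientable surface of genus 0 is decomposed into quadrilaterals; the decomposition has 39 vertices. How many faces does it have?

χ = 2 − 2·0 = 2, and every face is a square so 4F = 2E.
V − E + F = 2 with E = 4F/2 gives 39 − (4/2 − 1)·F = 2, so F = 37 and E = 74.

37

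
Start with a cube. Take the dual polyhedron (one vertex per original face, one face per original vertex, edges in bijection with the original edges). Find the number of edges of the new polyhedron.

12

The base solid has V = 8, E = 12, F = 6.
The dual swaps V and F and preserves E: V′ = F = 6, E′ = E = 12, F′ = V = 8.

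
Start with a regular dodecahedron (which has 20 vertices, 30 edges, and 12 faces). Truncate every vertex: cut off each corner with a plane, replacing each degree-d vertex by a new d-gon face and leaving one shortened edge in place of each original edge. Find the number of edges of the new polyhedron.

Truncation replaces each original edge-end by a new vertex, so V′ = 2E = 60.
Each original edge survives, and each old vertex of degree d contributes d new edges; summing degrees gives Σd = 2E, so E′ = E + 2E = 3E = 90.
Each original face survives and each original vertex becomes one new face: F′ = F + V = 32.

90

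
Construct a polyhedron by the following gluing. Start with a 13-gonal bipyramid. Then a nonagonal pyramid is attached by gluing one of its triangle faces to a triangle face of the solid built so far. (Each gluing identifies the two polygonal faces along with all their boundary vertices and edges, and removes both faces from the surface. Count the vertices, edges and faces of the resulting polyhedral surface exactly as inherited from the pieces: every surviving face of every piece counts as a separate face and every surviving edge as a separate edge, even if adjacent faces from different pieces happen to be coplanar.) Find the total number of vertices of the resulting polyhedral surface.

A 13-gonal bipyramid: V=15, E=39, F=26.
Attach a nonagonal pyramid (V=10, E=18, F=10) along a 3-gon: merge 3 vertices and 3 edges, delete both glued faces → V=22, E=54, F=34.
Check: V − E + F = 22 − 54 + 34 = 2.

22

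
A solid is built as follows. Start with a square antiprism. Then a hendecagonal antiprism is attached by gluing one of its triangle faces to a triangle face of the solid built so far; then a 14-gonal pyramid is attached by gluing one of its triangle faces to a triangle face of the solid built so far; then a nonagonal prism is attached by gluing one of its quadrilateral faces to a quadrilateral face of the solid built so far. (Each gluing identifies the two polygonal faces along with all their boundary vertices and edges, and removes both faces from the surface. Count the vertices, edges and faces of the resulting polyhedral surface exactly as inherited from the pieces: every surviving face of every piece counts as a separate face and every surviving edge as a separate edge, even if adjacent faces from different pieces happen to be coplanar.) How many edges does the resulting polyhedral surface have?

A square antiprism: V=8, E=16, F=10.
Attach a hendecagonal antiprism (V=22, E=44, F=24) along a 3-gon: merge 3 vertices and 3 edges, delete both glued faces → V=27, E=57, F=32.
Attach a 14-gonal pyramid (V=15, E=28, F=15) along a 3-gon: merge 3 vertices and 3 edges, delete both glued faces → V=39, E=82, F=45.
Attach a nonagonal prism (V=18, E=27, F=11) along a 4-gon: merge 4 vertices and 4 edges, delete both glued faces → V=53, E=105, F=54.
Check: V − E + F = 53 − 105 + 54 = 2.

105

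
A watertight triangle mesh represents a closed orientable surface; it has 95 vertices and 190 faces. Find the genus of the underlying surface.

1

Every face is a triangle, so 2E = 3·190 = 570, giving E = 285.
χ = V − E + F = 95 − 285 + 190 = 0.
For a closed orientable surface χ = 2 − 2g, so g = (2 − (0))/2 = 1.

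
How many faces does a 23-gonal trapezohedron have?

The n-trapezohedron (dual of the n-antiprism) has V = 2·23 + 2 = 48, E = 4·23 = 92, F = 2·23 = 46.

46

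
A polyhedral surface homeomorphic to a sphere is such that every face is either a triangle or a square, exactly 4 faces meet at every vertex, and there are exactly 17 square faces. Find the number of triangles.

8

Let x be the number of triangles; then F = 17 + x.
Edge–face incidences: 2E = 4·17 + 3·x = 68 + 3x.
Every vertex has degree 4, so 4V = 2E.
Euler: V − E + F = 2 ⇒ (2E)/4 − E + (17 + x) = 2.
Multiply by 8: 2·(2E) − 4·(2E) + 8·(17 + x) = 16, i.e. 136 + 8x − 2·(68 + 3x) = 16.
Collecting terms: 2x = 16, so x = 8.
Then 2E = 68 + 3·8 = 92, so E = 46, V = 2E/4 = 23, F = 17 + 8 = 25.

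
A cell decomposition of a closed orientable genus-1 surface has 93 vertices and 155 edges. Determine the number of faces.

For a closed orientable surface of genus 1, χ = 2 − 2·1 = 0.
F = 0 − V + E = 0 − 93 + 155 = 62.

62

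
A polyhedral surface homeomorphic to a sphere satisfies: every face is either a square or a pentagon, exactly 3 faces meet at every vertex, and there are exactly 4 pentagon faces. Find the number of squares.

4

Let x be the number of squares; then F = 4 + x.
Edge–face incidences: 2E = 5·4 + 4·x = 20 + 4x.
Every vertex has degree 3, so 3V = 2E.
Euler: V − E + F = 2 ⇒ (2E)/3 − E + (4 + x) = 2.
Multiply by 6: 2·(2E) − 3·(2E) + 6·(4 + x) = 12, i.e. 24 + 6x − (20 + 4x) = 12.
Collecting terms: 2x + 4 = 12, so 2x = 8, so x = 4.
Then 2E = 20 + 4·4 = 36, so E = 18, V = 2E/3 = 12, F = 4 + 4 = 8.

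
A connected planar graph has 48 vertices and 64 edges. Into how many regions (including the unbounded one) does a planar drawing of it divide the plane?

18

Euler's formula for a connected plane graph: V − E + F = 2, so F = 2 − 48 + 64 = 18.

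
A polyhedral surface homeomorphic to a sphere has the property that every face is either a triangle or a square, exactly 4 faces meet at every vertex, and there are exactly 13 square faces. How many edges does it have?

38

Let x be the number of triangles; then F = 13 + x.
Edge–face incidences: 2E = 4·13 + 3·x = 52 + 3x.
Every vertex has degree 4, so 4V = 2E.
Euler: V − E + F = 2 ⇒ (2E)/4 − E + (13 + x) = 2.
Multiply by 8: 2·(2E) − 4·(2E) + 8·(13 + x) = 16, i.e. 104 + 8x − 2·(52 + 3x) = 16.
Collecting terms: 2x = 16, so x = 8.
Then 2E = 52 + 3·8 = 76, so E = 38, V = 2E/4 = 19, F = 13 + 8 = 21.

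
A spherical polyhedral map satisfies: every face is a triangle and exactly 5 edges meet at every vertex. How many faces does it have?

20

Each face has 3 edges and each edge borders two faces, so 2E = 3F.
Each vertex has degree 5, so 5V = 2E and hence V = 3F/5.
Euler: V − E + F = 2 ⇒ (3F/5) − (3F/2) + F = 2.
Multiply by 10: (6 − 15 + 10)F = 20, i.e. 1F = 20.
So F = 20, E = 3·20/2 = 30, V = 3·20/5 = 12.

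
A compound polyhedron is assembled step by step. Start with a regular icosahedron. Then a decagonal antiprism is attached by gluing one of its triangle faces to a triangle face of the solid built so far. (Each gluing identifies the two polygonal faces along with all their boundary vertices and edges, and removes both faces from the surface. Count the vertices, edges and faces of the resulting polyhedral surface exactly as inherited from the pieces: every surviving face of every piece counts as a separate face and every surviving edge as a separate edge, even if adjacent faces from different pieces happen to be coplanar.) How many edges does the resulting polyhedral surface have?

A regular icosahedron: V=12, E=30, F=20.
Attach a decagonal antiprism (V=20, E=40, F=22) along a 3-gon: merge 3 vertices and 3 edges, delete both glued faces → V=29, E=67, F=40.
Check: V − E + F = 29 − 67 + 40 = 2.

67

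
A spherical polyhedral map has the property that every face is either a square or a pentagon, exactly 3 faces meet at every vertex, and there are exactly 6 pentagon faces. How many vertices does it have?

14

Let x be the number of squares; then F = 6 + x.
Edge–face incidences: 2E = 5·6 + 4·x = 30 + 4x.
Every vertex has degree 3, so 3V = 2E.
Euler: V − E + F = 2 ⇒ (2E)/3 − E + (6 + x) = 2.
Multiply by 6: 2·(2E) − 3·(2E) + 6·(6 + x) = 12, i.e. 36 + 6x − (30 + 4x) = 12.
Collecting terms: 2x + 6 = 12, so 2x = 6, so x = 3.
Then 2E = 30 + 4·3 = 42, so E = 21, V = 2E/3 = 14, F = 6 + 3 = 9.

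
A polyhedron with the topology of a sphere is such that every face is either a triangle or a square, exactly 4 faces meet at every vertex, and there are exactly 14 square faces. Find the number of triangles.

Let x be the number of triangles; then F = 14 + x.
Edge–face incidences: 2E = 4·14 + 3·x = 56 + 3x.
Every vertex has degree 4, so 4V = 2E.
Euler: V − E + F = 2 ⇒ (2E)/4 − E + (14 + x) = 2.
Multiply by 8: 2·(2E) − 4·(2E) + 8·(14 + x) = 16, i.e. 112 + 8x − 2·(56 + 3x) = 16.
Collecting terms: 2x = 16, so x = 8.
Then 2E = 56 + 3·8 = 80, so E = 40, V = 2E/4 = 20, F = 14 + 8 = 22.

8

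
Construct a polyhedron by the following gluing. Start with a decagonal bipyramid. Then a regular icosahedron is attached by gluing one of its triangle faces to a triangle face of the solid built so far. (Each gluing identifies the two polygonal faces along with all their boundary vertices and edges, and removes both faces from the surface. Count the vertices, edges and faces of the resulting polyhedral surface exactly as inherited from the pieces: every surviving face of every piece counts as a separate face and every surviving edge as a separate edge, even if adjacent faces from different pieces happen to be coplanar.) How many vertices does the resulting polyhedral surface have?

21

A decagonal bipyramid: V=12, E=30, F=20.
Attach a regular icosahedron (V=12, E=30, F=20) along a 3-gon: merge 3 vertices and 3 edges, delete both glued faces → V=21, E=57, F=38.
Check: V − E + F = 21 − 57 + 38 = 2.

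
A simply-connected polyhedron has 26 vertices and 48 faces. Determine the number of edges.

72

Here V − E + F = 2.
E = V + F − (2) = 26 + 48 − (2) = 72.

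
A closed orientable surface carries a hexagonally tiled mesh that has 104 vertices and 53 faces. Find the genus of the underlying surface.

Every face is a hexagon, so 2E = 6·53 = 318, giving E = 159.
χ = V − E + F = 104 − 159 + 53 = -2.
For a closed orientable surface χ = 2 − 2g, so g = (2 − (-2))/2 = 2.

2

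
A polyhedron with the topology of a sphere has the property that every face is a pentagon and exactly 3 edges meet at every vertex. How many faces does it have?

12

Each face has 5 edges and each edge borders two faces, so 2E = 5F.
Each vertex has degree 3, so 3V = 2E and hence V = 5F/3.
Euler: V − E + F = 2 ⇒ (5F/3) − (5F/2) + F = 2.
Multiply by 6: (10 − 15 + 6)F = 12, i.e. 1F = 12.
So F = 12, E = 5·12/2 = 30, V = 5·12/3 = 20.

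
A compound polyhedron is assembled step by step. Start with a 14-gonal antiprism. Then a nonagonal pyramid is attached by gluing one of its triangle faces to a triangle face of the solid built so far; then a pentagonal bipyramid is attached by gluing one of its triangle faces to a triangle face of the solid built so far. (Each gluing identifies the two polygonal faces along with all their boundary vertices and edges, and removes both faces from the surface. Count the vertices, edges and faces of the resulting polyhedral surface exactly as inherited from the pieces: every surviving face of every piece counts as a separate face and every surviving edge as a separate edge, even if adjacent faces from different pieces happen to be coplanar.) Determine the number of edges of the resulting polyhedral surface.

A 14-gonal antiprism: V=28, E=56, F=30.
Attach a nonagonal pyramid (V=10, E=18, F=10) along a 3-gon: merge 3 vertices and 3 edges, delete both glued faces → V=35, E=71, F=38.
Attach a pentagonal bipyramid (V=7, E=15, F=10) along a 3-gon: merge 3 vertices and 3 edges, delete both glued faces → V=39, E=83, F=46.
Check: V − E + F = 39 − 83 + 46 = 2.

83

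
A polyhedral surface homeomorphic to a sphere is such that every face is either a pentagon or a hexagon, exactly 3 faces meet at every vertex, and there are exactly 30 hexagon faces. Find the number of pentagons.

Let x be the number of pentagons; then F = 30 + x.
Edge–face incidences: 2E = 6·30 + 5·x = 180 + 5x.
Every vertex has degree 3, so 3V = 2E.
Euler: V − E + F = 2 ⇒ (2E)/3 − E + (30 + x) = 2.
Multiply by 6: 2·(2E) − 3·(2E) + 6·(30 + x) = 12, i.e. 180 + 6x − (180 + 5x) = 12.
Collecting terms: x = 12.
Then 2E = 180 + 5·12 = 240, so E = 120, V = 2E/3 = 80, F = 30 + 12 = 42.

12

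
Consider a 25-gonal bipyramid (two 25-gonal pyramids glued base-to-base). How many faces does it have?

A bipyramid over an n-gon has 2n triangular faces and n + 2 vertices: V = 25 + 2 = 27, E = 3·25 = 75, F = 2·25 = 50.

50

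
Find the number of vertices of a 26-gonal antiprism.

52

An antiprism on an n-gon has two n-gon caps and 2n triangles: V = 2·26 = 52, E = 4·26 = 104, F = 2·26 + 2 = 54.
Check: V − E + F = 52 − 104 + 54 = 2.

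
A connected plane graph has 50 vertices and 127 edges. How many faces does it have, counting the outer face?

Euler's formula for a connected plane graph: V − E + F = 2, so F = 2 − 50 + 127 = 79.

79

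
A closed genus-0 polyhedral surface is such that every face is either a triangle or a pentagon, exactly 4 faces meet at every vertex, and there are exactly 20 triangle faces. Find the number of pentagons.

12

Let x be the number of pentagons; then F = 20 + x.
Edge–face incidences: 2E = 3·20 + 5·x = 60 + 5x.
Every vertex has degree 4, so 4V = 2E.
Euler: V − E + F = 2 ⇒ (2E)/4 − E + (20 + x) = 2.
Multiply by 8: 2·(2E) − 4·(2E) + 8·(20 + x) = 16, i.e. 160 + 8x − 2·(60 + 5x) = 16.
Collecting terms: −2x + 40 = 16, so −2x = −24, so x = 12.
Then 2E = 60 + 5·12 = 120, so E = 60, V = 2E/4 = 30, F = 20 + 12 = 32.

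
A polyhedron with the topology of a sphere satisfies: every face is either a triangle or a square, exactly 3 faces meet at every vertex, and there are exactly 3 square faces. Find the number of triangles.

Let x be the number of triangles; then F = 3 + x.
Edge–face incidences: 2E = 4·3 + 3·x = 12 + 3x.
Every vertex has degree 3, so 3V = 2E.
Euler: V − E + F = 2 ⇒ (2E)/3 − E + (3 + x) = 2.
Multiply by 6: 2·(2E) − 3·(2E) + 6·(3 + x) = 12, i.e. 18 + 6x − (12 + 3x) = 12.
Collecting terms: 3x + 6 = 12, so 3x = 6, so x = 2.
Then 2E = 12 + 3·2 = 18, so E = 9, V = 2E/3 = 6, F = 3 + 2 = 5.

2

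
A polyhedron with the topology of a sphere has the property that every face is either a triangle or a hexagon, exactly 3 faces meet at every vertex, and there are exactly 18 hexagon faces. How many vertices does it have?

Let x be the number of triangles; then F = 18 + x.
Edge–face incidences: 2E = 6·18 + 3·x = 108 + 3x.
Every vertex has degree 3, so 3V = 2E.
Euler: V − E + F = 2 ⇒ (2E)/3 − E + (18 + x) = 2.
Multiply by 6: 2·(2E) − 3·(2E) + 6·(18 + x) = 12, i.e. 108 + 6x − (108 + 3x) = 12.
Collecting terms: 3x = 12, so x = 4.
Then 2E = 108 + 3·4 = 120, so E = 60, V = 2E/3 = 40, F = 18 + 4 = 22.

40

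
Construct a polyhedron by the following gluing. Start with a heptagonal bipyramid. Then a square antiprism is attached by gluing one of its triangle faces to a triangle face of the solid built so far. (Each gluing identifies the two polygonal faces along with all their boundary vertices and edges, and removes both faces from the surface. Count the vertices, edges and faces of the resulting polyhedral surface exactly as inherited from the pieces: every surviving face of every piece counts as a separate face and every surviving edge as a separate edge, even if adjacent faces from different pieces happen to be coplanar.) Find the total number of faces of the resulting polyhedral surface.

22

A heptagonal bipyramid: V=9, E=21, F=14.
Attach a square antiprism (V=8, E=16, F=10) along a 3-gon: merge 3 vertices and 3 edges, delete both glued faces → V=14, E=34, F=22.
Check: V − E + F = 14 − 34 + 22 = 2.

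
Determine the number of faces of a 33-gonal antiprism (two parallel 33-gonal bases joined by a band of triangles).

An antiprism on an n-gon has two n-gon caps and 2n triangles: V = 2·33 = 66, E = 4·33 = 132, F = 2·33 + 2 = 68.

68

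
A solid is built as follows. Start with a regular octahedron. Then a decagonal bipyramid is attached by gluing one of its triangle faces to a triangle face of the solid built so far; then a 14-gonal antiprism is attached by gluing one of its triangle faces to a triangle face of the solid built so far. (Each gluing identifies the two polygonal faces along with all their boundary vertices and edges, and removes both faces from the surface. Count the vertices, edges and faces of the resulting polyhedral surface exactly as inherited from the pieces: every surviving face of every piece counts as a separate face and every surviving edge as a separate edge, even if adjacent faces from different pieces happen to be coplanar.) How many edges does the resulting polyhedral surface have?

A regular octahedron: V=6, E=12, F=8.
Attach a decagonal bipyramid (V=12, E=30, F=20) along a 3-gon: merge 3 vertices and 3 edges, delete both glued faces → V=15, E=39, F=26.
Attach a 14-gonal antiprism (V=28, E=56, F=30) along a 3-gon: merge 3 vertices and 3 edges, delete both glued faces → V=40, E=92, F=54.
Check: V − E + F = 40 − 92 + 54 = 2.

92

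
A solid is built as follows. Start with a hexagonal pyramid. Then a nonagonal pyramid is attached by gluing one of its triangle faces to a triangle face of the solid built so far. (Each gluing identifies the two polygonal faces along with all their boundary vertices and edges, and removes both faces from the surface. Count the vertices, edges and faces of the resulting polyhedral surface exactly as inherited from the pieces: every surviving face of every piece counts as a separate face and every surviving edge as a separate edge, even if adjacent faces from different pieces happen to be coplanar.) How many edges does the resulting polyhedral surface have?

27

A hexagonal pyramid: V=7, E=12, F=7.
Attach a nonagonal pyramid (V=10, E=18, F=10) along a 3-gon: merge 3 vertices and 3 edges, delete both glued faces → V=14, E=27, F=15.
Check: V − E + F = 14 − 27 + 15 = 2.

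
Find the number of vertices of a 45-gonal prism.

90

A prism on an n-gon has two n-gon bases and n rectangular sides: V = 2·45 = 90, E = 3·45 = 135, F = 45 + 2 = 47.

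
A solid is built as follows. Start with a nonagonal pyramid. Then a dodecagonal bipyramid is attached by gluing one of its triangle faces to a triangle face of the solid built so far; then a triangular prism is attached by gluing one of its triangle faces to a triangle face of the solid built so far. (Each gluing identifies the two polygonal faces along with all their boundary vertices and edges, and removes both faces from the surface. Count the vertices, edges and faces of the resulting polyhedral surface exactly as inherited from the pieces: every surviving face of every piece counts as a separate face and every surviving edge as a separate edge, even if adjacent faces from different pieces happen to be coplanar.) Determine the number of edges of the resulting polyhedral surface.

57

A nonagonal pyramid: V=10, E=18, F=10.
Attach a dodecagonal bipyramid (V=14, E=36, F=24) along a 3-gon: merge 3 vertices and 3 edges, delete both glued faces → V=21, E=51, F=32.
Attach a triangular prism (V=6, E=9, F=5) along a 3-gon: merge 3 vertices and 3 edges, delete both glued faces → V=24, E=57, F=35.
Check: V − E + F = 24 − 57 + 35 = 2.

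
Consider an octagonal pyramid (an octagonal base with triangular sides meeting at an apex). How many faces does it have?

A pyramid on an n-gon base has one n-gon and n triangles: V = 8 + 1 = 9, E = 2·8 = 16, F = 8 + 1 = 9.

9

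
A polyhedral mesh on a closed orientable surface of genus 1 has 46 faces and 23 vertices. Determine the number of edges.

For a closed orientable surface of genus 1, χ = 2 − 2·1 = 0.
E = V + F − (0) = 23 + 46 − (0) = 69.

69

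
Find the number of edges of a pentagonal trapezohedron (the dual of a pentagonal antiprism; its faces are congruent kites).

The n-trapezohedron (dual of the n-antiprism) has V = 2·5 + 2 = 12, E = 4·5 = 20, F = 2·5 = 10.

20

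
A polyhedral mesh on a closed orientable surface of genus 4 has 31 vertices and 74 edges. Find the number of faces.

For a closed orientable surface of genus 4, χ = 2 − 2·4 = -6.
F = -6 − V + E = -6 − 31 + 74 = 37.

37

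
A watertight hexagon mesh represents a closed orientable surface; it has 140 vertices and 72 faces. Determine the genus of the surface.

Every face is a hexagon, so 2E = 6·72 = 432, giving E = 216.
χ = V − E + F = 140 − 216 + 72 = -4.
For a closed orientable surface χ = 2 − 2g, so g = (2 − (-4))/2 = 3.

3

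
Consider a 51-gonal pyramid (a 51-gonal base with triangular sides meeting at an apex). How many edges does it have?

A pyramid on an n-gon base has one n-gon and n triangles: V = 51 + 1 = 52, E = 2·51 = 102, F = 51 + 1 = 52.
Check: V − E + F = 52 − 102 + 52 = 2.

102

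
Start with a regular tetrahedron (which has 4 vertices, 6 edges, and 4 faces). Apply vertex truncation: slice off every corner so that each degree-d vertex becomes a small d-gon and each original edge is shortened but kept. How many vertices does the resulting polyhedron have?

12

Truncation replaces each original edge-end by a new vertex, so V′ = 2E = 12.
Each original edge survives, and each old vertex of degree d contributes d new edges; summing degrees gives Σd = 2E, so E′ = E + 2E = 3E = 18.
Each original face survives and each original vertex becomes one new face: F′ = F + V = 8.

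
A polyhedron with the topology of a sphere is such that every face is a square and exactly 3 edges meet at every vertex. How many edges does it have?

Each face has 4 edges and each edge borders two faces, so 2E = 4F.
Each vertex has degree 3, so 3V = 2E and hence V = 4F/3.
Euler: V − E + F = 2 ⇒ (4F/3) − (4F/2) + F = 2.
Multiply by 6: (8 − 12 + 6)F = 12, i.e. 2F = 12.
So F = 6, E = 4·6/2 = 12, V = 4·6/3 = 8.

12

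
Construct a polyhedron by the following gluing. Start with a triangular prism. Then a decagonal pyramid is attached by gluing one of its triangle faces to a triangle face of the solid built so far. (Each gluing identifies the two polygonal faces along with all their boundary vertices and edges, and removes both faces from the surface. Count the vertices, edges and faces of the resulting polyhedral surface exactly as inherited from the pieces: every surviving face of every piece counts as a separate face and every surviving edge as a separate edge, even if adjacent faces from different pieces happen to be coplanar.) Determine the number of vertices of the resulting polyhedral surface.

14

A triangular prism: V=6, E=9, F=5.
Attach a decagonal pyramid (V=11, E=20, F=11) along a 3-gon: merge 3 vertices and 3 edges, delete both glued faces → V=14, E=26, F=14.
Check: V − E + F = 14 − 26 + 14 = 2.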